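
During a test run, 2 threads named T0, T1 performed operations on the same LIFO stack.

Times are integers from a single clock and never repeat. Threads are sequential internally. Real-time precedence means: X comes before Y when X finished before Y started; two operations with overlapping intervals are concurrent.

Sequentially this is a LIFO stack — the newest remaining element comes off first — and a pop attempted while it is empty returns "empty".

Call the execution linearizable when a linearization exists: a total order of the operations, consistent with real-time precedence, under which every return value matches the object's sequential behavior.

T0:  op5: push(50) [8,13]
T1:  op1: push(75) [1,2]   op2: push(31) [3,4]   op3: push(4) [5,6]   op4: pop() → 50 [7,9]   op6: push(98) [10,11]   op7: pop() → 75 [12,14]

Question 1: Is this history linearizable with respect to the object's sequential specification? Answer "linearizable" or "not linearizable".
not linearizable

the violation lands at event 14, op7's response at time 14: events 1..13 linearize, events 1..14 do not
checked exhaustively: 4 real-time-consistent orders of 7 completed operations, zero legal LIFO stack replays
take op1, op2, op3, op4, op5, op6, op7: step 4 already fails, because op4 pop() → 50 cannot occur there
take op1, op2, op3, op4, op6, op5, op7: step 4 already fails, because op4 pop() → 50 cannot occur there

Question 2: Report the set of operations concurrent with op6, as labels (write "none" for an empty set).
op5

op6 spans [10,11]; an op avoiding the whole window 10..11 is ordered, any other is concurrent
op1 [1,2]: before
op2 [3,4]: before
op3 [5,6]: before
op4 [7,9]: before
op5 [8,13]: concurrent
op7 [12,14]: after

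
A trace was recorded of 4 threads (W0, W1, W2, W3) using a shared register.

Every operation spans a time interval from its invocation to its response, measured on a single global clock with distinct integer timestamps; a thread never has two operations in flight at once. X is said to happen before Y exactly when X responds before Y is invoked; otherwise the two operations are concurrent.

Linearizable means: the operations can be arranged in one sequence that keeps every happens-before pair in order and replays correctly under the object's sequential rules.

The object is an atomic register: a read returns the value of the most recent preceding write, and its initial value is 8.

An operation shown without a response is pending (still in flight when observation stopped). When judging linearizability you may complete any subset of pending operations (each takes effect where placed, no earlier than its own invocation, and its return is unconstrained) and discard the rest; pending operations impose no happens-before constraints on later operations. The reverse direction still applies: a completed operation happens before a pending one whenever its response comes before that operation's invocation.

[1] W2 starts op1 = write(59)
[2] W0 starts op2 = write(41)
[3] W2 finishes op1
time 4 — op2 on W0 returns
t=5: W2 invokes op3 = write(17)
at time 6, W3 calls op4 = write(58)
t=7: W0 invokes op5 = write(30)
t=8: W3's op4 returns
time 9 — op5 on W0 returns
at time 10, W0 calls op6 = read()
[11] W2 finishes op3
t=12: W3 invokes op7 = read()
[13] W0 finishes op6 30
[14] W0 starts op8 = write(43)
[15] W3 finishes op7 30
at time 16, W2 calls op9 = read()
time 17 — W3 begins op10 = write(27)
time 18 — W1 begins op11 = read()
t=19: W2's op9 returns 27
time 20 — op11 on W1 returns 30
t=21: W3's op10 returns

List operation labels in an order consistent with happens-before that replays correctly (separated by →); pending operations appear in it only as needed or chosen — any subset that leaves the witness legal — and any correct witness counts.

op1 → op2 → op3 → op4 → op5 → op6 → op7 → op11 → op8 → op10 → op9

step 1: op1 write(59) — value 59
step 2: op2 write(41) — value 41
step 3: op3 write(17) — value 17
step 4: op4 write(58) — value 58
step 5: op5 write(30) — value 30
step 6: op6 read() → 30 — value 30
step 7: op7 read() → 30 — value 30
step 8: op11 read() → 30 — value 30
step 9: op8 write(43) (pending, included) — value 43
step 10: op10 write(27) — value 27
step 11: op9 read() → 27 — value 27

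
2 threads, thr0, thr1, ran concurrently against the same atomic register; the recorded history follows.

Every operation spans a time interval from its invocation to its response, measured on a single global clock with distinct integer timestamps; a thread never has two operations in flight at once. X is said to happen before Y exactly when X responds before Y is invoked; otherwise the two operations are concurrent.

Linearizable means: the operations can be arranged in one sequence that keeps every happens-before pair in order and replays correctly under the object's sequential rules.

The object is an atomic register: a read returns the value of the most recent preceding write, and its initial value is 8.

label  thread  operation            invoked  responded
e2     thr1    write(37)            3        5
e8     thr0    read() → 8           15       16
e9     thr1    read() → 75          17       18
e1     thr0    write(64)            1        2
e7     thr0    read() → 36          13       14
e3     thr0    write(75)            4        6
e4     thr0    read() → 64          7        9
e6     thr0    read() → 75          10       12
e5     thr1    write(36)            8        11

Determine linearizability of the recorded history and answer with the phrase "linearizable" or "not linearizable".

through event 8 a valid linearization exists; event 9 (e4 responding at time 9) ends that
4 completed operations, 2 real-time-consistent orders — every atomic register replay fails
include/drop combinations of the 1 pending operation (e5) were all tried; none helps
e.g. e1, e2, e3, e4 (pending dropped): illegal at step 4, since e4 read() → 64 cannot apply there
e.g. e1, e3, e2, e4 (pending dropped): illegal at step 4, since e4 read() → 64 cannot apply there

not linearizable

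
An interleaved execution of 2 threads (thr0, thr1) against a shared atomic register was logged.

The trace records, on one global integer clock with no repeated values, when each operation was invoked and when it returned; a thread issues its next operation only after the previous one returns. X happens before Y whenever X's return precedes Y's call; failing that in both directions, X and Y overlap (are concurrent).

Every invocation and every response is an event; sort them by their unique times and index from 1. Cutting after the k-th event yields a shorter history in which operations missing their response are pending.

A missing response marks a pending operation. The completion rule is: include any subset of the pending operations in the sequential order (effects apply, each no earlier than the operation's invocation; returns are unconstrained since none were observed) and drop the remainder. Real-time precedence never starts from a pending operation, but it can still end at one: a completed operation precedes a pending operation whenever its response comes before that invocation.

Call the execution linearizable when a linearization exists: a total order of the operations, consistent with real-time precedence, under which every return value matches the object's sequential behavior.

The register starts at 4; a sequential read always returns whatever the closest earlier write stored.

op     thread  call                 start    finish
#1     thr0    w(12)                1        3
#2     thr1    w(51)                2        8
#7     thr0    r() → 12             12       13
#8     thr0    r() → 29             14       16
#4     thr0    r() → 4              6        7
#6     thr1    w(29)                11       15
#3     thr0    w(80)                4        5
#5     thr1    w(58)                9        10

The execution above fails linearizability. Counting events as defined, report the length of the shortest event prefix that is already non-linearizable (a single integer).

7

one valid order for events 1..6 is #1, #2, #3:
step 1: #1 w(12) — value 12
step 2: #2 w(51) (pending, included) — value 51
step 3: #3 w(80) — value 80
once event 7 joins (#4's response, time 7), exhaustive search finds no witness
every completion of the 1 pending operation (#2) was checked; none linearizes
one such order, #1, #3, #4 (pending dropped), breaks at step 3 where #4 r() → 4 is illegal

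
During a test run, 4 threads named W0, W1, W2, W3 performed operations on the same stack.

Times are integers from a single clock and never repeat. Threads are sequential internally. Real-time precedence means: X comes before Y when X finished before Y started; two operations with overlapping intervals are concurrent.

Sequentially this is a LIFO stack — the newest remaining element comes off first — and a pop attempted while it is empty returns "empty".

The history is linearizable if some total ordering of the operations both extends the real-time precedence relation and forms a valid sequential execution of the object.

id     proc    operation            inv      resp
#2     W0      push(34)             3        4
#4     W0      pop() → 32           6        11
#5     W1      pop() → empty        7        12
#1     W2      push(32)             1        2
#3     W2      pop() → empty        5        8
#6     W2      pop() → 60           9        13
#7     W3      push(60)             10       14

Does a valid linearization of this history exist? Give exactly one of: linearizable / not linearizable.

the violation lands at event 12, #5's response at time 12: events 1..11 linearize, events 1..12 do not
5 completed operations, 6 real-time-consistent orders — every stack replay fails
completion choices over the 2 pending operations (#6, #7) were checked; none helps
sample order #1, #2, #3, #4, #5 (pending dropped) stalls at step 3 — #3 pop() → empty has no legal effect
sample order #1, #2, #3, #5, #4 (pending dropped) stalls at step 3 — #3 pop() → empty has no legal effect

not linearizable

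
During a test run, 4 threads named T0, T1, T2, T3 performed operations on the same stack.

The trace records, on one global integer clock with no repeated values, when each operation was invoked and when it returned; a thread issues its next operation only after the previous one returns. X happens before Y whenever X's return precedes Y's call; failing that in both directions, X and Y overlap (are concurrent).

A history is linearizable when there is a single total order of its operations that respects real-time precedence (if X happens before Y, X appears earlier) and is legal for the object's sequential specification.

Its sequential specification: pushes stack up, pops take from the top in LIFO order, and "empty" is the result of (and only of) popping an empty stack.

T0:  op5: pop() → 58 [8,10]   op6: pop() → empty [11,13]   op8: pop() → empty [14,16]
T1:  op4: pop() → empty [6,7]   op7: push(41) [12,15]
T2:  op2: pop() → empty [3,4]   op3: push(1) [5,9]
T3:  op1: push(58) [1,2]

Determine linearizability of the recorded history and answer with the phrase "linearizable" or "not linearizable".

prefix check: 1..3 passes, 1..4 fails once op2's time-4 response joins
a single order respects real time; the 2 completed stack operations fail replay along it
take op1, op2: step 2 already fails, because op2 pop() → empty cannot occur there

not linearizable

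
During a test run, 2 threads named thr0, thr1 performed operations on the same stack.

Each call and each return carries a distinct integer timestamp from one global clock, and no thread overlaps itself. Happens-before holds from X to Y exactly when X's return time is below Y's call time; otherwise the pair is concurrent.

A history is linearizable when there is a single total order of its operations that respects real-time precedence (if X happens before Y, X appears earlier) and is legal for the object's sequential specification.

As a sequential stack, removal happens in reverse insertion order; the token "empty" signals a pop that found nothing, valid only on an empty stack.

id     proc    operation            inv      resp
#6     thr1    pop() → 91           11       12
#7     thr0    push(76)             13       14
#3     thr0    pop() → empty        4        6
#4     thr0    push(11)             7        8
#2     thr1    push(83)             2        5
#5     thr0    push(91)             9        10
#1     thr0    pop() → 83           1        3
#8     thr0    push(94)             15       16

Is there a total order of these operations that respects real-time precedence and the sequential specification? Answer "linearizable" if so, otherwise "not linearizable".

linearizable

one valid linearization: #2, #1, #3, #4, #5, #6, #7, #8
after step 1 (#2 push(83)): stack <83>
after step 2 (#1 pop() → 83): stack <>
after step 3 (#3 pop() → empty): stack <>
after step 4 (#4 push(11)): stack <11>
after step 5 (#5 push(91)): stack <11,91>
after step 6 (#6 pop() → 91): stack <11>
after step 7 (#7 push(76)): stack <11,76>
after step 8 (#8 push(94)): stack <11,76,94>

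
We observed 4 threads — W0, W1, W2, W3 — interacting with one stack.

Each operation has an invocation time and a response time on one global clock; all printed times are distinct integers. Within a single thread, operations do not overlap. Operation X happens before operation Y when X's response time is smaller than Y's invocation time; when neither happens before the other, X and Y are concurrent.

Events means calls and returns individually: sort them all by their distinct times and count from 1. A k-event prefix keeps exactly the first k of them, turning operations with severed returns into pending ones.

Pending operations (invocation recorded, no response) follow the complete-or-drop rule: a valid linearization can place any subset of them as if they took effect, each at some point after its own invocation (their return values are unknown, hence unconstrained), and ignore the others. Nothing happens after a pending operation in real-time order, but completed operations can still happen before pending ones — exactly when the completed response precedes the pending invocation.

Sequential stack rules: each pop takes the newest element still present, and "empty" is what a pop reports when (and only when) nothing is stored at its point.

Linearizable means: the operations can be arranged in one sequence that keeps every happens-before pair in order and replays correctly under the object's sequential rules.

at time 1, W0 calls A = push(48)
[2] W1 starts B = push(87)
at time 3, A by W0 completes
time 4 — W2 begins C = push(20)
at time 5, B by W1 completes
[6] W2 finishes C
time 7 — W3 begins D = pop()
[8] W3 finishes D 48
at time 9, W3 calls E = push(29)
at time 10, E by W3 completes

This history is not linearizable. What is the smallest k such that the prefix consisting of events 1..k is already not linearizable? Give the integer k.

events 1..7 are linearizable, e.g. via A, B, C:
after step 1 (A push(48)): stack <48>
after step 2 (B push(87)): stack <48,87>
after step 3 (C push(20)): stack <48,87,20>
once event 8 joins (D's response, time 8), exhaustive search finds no witness
sample order A, B, C, D stalls at step 4 — D pop() → 48 has no legal effect
sample order A, C, B, D stalls at step 4 — D pop() → 48 has no legal effect

8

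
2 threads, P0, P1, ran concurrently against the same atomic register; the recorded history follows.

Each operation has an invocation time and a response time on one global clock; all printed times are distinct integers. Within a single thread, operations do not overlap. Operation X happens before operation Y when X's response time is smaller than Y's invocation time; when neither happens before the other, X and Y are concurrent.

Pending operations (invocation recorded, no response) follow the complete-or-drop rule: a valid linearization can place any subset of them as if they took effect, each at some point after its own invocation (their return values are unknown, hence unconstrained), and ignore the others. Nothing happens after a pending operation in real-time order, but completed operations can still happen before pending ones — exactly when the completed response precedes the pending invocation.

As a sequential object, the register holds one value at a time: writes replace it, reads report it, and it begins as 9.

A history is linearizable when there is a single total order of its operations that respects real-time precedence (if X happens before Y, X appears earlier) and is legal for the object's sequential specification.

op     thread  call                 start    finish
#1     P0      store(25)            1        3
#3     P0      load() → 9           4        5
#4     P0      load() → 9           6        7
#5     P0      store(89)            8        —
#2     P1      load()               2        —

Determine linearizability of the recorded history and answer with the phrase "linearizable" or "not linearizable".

not linearizable

cut after 4 events: linearizable; cut after 5 events (#3 responds, time 5): not linearizable
the completed operations (2 total) allow one real-time order; the atomic register replay rejects it
no escape via the 1 pending operation (#2): every completion choice fails
e.g. #1, #3 (pending dropped): illegal at step 2, since #3 load() → 9 cannot apply there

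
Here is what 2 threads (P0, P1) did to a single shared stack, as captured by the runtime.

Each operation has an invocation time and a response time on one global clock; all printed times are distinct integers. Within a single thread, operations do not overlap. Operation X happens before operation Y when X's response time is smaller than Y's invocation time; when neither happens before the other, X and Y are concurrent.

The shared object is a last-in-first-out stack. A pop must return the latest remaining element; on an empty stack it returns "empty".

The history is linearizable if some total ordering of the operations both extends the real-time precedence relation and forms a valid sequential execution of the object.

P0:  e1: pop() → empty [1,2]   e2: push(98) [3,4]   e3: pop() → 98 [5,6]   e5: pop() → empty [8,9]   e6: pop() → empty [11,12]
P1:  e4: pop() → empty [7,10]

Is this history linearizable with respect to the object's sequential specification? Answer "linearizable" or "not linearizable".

a witness: e1, e2, e3, e4, e5, e6
after step 1 (e1 pop() → empty): stack <>
after step 2 (e2 push(98)): stack <98>
after step 3 (e3 pop() → 98): stack <>
after step 4 (e4 pop() → empty): stack <>
after step 5 (e5 pop() → empty): stack <>
after step 6 (e6 pop() → empty): stack <>

linearizable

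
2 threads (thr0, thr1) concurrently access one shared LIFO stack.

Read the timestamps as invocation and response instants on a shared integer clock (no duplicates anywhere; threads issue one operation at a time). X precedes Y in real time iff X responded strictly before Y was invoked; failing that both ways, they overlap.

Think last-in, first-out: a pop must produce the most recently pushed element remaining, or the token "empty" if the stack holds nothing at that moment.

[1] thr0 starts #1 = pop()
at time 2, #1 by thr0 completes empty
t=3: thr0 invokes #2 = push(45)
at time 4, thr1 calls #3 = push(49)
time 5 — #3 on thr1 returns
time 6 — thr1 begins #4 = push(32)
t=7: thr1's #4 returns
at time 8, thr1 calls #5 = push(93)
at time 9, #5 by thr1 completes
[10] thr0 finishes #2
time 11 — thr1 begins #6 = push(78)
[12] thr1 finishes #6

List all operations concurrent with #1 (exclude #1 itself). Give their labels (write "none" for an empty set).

none

#1 spans [1,2]: anything still running between times 1 and 2 counts as concurrent
#2 [3,10]: after
#3 [4,5]: after
#4 [6,7]: after
#5 [8,9]: after
#6 [11,12]: after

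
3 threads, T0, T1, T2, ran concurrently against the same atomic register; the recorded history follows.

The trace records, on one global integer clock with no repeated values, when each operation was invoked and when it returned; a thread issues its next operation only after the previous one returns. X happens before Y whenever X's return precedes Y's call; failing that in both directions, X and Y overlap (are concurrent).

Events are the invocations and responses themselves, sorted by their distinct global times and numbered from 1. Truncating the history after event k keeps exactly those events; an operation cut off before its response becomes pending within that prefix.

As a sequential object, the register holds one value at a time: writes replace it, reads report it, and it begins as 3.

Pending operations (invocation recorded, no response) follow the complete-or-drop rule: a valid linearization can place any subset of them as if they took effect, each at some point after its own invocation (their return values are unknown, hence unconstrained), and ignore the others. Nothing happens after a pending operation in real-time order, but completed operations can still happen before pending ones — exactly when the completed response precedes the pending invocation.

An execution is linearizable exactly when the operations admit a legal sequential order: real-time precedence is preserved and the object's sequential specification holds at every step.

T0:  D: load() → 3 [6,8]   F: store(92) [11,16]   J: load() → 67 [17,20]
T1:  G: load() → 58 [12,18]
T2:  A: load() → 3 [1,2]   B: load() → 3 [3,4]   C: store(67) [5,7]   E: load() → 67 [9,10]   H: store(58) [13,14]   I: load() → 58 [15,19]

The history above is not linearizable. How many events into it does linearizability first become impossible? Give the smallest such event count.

20

events 1..19 are linearizable; a witness order is A, B, D, C, E, F, H, G, I:
step 1: A load() → 3 — value 3
step 2: B load() → 3 — value 3
step 3: D load() → 3 — value 3
step 4: C store(67) — value 67
step 5: E load() → 67 — value 67
step 6: F store(92) — value 92
step 7: H store(58) — value 58
step 8: G load() → 58 — value 58
step 9: I load() → 58 — value 58
at event 20 (J's time-20 response) nothing linearizes any more
for example A, B, C, D, E, F, G, H, I, J fails at step 4: D load() → 3 is not legal there
for example A, B, C, D, E, F, G, H, J, I fails at step 4: D load() → 3 is not legal there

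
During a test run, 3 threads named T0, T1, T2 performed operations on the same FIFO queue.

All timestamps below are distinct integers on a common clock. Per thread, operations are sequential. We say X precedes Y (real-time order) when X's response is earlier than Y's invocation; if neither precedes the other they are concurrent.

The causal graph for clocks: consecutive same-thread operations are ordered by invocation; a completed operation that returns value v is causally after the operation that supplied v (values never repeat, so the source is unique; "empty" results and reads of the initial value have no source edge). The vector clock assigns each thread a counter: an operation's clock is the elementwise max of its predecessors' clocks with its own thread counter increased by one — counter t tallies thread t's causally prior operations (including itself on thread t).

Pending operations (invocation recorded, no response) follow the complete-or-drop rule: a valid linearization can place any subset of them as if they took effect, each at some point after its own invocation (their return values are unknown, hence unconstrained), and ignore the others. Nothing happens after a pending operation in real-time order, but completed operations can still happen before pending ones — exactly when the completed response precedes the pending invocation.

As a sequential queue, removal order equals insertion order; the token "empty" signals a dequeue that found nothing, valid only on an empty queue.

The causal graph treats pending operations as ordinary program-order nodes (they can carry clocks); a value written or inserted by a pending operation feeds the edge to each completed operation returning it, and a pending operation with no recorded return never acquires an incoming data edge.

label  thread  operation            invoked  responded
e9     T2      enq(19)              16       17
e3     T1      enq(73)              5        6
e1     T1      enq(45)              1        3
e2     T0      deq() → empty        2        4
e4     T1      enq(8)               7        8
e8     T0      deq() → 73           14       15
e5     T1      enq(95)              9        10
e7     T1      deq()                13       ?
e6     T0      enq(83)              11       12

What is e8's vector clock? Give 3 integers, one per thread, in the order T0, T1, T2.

root op e9, invoked 16: fresh clock plus T2's own tick → (0, 0, 1)
root op e1, invoked 1: fresh clock plus T1's own tick → (0, 1, 0)
root op e2, invoked 2: fresh clock plus T0's own tick → (1, 0, 0)
invoked at 5, e3 merges VC(e1)=(0, 1, 0) and bumps T1's slot → (0, 2, 0)
invoked at 11, e6 merges VC(e2)=(1, 0, 0) and bumps T0's slot → (2, 0, 0)
invoked at 7, e4 merges VC(e3)=(0, 2, 0) and bumps T1's slot → (0, 3, 0)
invoked at 9, e5 merges VC(e4)=(0, 3, 0) and bumps T1's slot → (0, 4, 0)
invoked at 13, e7 merges VC(e5)=(0, 4, 0) and bumps T1's slot → (0, 5, 0)
invoked at 14, e8 merges VC(e3)=(0, 2, 0), VC(e6)=(2, 0, 0) and bumps T0's slot → (3, 2, 0)
target: VC(e8) = (3, 2, 0)

(3, 2, 0)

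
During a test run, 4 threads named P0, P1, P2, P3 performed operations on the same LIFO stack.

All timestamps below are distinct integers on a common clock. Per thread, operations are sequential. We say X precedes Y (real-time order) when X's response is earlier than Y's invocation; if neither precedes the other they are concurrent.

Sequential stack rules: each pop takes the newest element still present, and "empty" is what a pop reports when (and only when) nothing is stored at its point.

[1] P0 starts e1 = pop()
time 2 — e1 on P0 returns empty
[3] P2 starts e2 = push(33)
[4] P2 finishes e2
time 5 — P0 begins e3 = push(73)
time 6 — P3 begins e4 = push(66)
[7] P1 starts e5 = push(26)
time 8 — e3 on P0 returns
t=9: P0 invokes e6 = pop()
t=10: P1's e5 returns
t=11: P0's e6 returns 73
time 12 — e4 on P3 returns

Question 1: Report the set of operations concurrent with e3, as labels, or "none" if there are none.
e4, e5

e3 spans [5,8]: anything still running between times 5 and 8 counts as concurrent
e1 [1,2]: before
e2 [3,4]: before
e4 [6,12]: concurrent
e5 [7,10]: concurrent
e6 [9,11]: after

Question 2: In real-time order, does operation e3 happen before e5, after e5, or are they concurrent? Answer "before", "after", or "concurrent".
concurrent

e3 spans [5,8], e5 spans [7,10]
the intervals overlap in both directions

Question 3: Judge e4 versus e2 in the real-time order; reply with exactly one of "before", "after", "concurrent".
after

e4 spans [6,12], e2 spans [3,4]
resp(e2)=4 < inv(e4)=6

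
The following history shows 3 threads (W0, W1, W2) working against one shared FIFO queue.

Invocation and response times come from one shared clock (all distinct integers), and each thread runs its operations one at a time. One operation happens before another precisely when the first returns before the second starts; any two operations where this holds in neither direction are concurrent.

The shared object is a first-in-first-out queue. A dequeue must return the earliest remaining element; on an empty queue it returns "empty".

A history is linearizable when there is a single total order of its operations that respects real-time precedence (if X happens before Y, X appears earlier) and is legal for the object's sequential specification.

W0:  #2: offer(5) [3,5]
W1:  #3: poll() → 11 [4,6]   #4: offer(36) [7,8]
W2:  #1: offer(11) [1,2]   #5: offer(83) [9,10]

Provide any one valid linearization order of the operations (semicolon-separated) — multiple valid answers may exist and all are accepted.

after step 1 (#1 offer(11)): queue <11>
after step 2 (#2 offer(5)): queue <11,5>
after step 3 (#3 poll() → 11): queue <5>
after step 4 (#4 offer(36)): queue <5,36>
after step 5 (#5 offer(83)): queue <5,36,83>

#1; #2; #3; #4; #5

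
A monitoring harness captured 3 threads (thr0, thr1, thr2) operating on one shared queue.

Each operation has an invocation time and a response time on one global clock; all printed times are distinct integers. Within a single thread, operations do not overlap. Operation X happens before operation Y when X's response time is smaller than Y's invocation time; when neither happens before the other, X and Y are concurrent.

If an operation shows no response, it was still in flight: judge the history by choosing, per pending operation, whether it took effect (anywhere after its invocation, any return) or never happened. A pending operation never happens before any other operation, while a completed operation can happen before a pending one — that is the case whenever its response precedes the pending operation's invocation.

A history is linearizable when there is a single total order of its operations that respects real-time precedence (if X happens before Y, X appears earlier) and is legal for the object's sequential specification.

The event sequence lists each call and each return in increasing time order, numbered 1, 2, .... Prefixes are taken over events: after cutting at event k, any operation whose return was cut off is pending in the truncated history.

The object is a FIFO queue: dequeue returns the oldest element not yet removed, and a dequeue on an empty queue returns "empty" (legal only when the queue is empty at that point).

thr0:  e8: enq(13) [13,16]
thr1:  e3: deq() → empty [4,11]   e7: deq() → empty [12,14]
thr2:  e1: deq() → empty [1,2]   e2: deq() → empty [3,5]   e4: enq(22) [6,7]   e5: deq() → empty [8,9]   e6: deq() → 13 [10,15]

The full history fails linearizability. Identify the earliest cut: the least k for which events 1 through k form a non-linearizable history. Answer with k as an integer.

11

events 1..10 are still linearizable — one witness is e1, e2, e4, e3, e5:
step 1: e1 deq() → empty — queue <>
step 2: e2 deq() → empty — queue <>
step 3: e4 enq(22) — queue <22>
step 4: e3 deq() (pending, included) — queue <>
step 5: e5 deq() → empty — queue <>
event 11 — e3's response, time 11 — after it, nothing linearizes
completion choices over the 1 pending operation (e6) were checked; none helps
sample order e1, e2, e3, e4, e5 (pending dropped) stalls at step 5 — e5 deq() → empty has no legal effect
sample order e1, e2, e4, e3, e5 (pending dropped) stalls at step 4 — e3 deq() → empty has no legal effect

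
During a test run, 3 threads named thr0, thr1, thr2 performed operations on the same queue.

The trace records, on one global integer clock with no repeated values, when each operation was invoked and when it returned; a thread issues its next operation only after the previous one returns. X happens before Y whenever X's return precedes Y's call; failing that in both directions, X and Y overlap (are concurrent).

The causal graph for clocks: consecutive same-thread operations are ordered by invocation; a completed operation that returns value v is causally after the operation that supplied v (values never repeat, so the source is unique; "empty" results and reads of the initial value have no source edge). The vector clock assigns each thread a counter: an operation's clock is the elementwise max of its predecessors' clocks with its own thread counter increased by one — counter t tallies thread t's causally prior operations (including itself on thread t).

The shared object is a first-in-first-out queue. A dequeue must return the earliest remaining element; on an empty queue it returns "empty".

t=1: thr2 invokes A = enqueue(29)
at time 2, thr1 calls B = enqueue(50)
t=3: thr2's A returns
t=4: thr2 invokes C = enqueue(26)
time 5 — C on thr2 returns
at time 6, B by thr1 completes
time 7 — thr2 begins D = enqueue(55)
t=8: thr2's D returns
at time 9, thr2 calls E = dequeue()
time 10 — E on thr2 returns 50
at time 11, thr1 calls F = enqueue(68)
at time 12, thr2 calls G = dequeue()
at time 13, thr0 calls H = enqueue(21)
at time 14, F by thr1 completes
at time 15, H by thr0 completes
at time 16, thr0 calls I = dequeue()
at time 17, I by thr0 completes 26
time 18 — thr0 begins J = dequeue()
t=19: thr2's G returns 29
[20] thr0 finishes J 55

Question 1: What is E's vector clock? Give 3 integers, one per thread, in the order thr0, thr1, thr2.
(0, 1, 4)

A (invocation 1): nothing precedes it; thr2's component alone gives (0, 0, 1)
B (invocation 2): nothing precedes it; thr1's component alone gives (0, 1, 0)
H (invocation 13): nothing precedes it; thr0's component alone gives (1, 0, 0)
merge at C (invoked 4): VC(A)=(0, 0, 1), own-thread bump on thr2 → (0, 0, 2)
merge at F (invoked 11): VC(B)=(0, 1, 0), own-thread bump on thr1 → (0, 2, 0)
merge at D (invoked 7): VC(C)=(0, 0, 2), own-thread bump on thr2 → (0, 0, 3)
merge at I (invoked 16): VC(C)=(0, 0, 2), VC(H)=(1, 0, 0), own-thread bump on thr0 → (2, 0, 2)
merge at E (invoked 9): VC(B)=(0, 1, 0), VC(D)=(0, 0, 3), own-thread bump on thr2 → (0, 1, 4)
merge at G (invoked 12): VC(A)=(0, 0, 1), VC(E)=(0, 1, 4), own-thread bump on thr2 → (0, 1, 5)
merge at J (invoked 18): VC(D)=(0, 0, 3), VC(I)=(2, 0, 2), own-thread bump on thr0 → (3, 0, 3)
target: VC(E) = (0, 1, 4)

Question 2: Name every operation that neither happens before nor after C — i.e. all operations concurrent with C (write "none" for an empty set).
B

concurrent with C ([4,5]): every op whose interval crosses 4..5
A [1,3]: before
B [2,6]: concurrent
D [7,8]: after
E [9,10]: after
F [11,14]: after
G [12,19]: after
H [13,15]: after
I [16,17]: after
J [18,20]: after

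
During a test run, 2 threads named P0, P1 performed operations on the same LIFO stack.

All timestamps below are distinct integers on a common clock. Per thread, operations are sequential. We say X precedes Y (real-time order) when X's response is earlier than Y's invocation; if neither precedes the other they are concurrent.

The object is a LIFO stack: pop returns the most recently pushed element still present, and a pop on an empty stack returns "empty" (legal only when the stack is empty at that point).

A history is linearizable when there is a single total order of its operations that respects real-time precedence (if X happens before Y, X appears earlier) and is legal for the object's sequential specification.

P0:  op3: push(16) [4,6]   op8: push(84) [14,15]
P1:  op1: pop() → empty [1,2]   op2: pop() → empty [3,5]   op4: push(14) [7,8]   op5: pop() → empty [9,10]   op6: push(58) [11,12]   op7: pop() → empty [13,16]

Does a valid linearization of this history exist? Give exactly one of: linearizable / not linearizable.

not linearizable

events 1..9 are fine; event 10 — the response of op5 at time 10 — makes the prefix non-linearizable
checked exhaustively: 2 real-time-consistent orders of 5 completed operations, zero legal LIFO stack replays
one such order, op1, op2, op3, op4, op5, breaks at step 5 where op5 pop() → empty is illegal
one such order, op1, op3, op2, op4, op5, breaks at step 3 where op2 pop() → empty is illegal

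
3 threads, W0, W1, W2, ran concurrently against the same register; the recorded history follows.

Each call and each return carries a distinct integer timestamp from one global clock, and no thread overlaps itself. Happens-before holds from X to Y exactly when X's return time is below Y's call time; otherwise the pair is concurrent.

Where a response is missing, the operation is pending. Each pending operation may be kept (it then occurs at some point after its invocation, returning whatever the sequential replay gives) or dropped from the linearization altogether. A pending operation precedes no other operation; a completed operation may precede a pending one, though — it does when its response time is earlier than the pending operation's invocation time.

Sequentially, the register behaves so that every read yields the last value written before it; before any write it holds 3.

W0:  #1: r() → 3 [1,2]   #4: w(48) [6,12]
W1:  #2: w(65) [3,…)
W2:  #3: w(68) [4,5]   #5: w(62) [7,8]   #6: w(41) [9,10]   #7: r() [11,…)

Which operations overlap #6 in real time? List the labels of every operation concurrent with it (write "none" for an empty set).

concurrent with #6 ([9,10]): every op whose interval crosses 9..10
#1 [1,2]: before
#2 [3,…): concurrent
#3 [4,5]: before
#4 [6,12]: concurrent
#5 [7,8]: before
#7 [11,…): after

#2, #4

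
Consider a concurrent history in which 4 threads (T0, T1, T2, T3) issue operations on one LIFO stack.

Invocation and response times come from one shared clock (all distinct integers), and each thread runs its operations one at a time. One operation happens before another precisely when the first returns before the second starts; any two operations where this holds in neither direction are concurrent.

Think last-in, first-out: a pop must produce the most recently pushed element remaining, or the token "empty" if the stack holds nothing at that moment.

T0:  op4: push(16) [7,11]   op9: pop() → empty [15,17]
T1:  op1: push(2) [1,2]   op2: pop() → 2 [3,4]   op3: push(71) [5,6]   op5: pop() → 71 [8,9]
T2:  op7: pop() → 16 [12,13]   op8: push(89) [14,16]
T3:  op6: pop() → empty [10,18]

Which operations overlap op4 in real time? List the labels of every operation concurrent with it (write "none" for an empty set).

op5, op6

op4 spans [7,11]; an op avoiding the whole window 7..11 is ordered, any other is concurrent
op1 [1,2]: before
op2 [3,4]: before
op3 [5,6]: before
op5 [8,9]: concurrent
op6 [10,18]: concurrent
op7 [12,13]: after
op8 [14,16]: after
op9 [15,17]: after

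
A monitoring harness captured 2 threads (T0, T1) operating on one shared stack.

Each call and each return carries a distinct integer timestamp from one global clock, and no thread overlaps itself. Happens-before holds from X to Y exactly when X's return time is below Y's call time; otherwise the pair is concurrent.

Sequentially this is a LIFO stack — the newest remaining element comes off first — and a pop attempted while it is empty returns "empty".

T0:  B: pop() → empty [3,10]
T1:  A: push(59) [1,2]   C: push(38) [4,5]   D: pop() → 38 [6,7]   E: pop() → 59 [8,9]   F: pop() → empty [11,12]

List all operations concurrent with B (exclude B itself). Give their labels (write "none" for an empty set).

C, D, E

concurrent with B ([3,10]): every op whose interval crosses 3..10
A [1,2]: before
C [4,5]: concurrent
D [6,7]: concurrent
E [8,9]: concurrent
F [11,12]: after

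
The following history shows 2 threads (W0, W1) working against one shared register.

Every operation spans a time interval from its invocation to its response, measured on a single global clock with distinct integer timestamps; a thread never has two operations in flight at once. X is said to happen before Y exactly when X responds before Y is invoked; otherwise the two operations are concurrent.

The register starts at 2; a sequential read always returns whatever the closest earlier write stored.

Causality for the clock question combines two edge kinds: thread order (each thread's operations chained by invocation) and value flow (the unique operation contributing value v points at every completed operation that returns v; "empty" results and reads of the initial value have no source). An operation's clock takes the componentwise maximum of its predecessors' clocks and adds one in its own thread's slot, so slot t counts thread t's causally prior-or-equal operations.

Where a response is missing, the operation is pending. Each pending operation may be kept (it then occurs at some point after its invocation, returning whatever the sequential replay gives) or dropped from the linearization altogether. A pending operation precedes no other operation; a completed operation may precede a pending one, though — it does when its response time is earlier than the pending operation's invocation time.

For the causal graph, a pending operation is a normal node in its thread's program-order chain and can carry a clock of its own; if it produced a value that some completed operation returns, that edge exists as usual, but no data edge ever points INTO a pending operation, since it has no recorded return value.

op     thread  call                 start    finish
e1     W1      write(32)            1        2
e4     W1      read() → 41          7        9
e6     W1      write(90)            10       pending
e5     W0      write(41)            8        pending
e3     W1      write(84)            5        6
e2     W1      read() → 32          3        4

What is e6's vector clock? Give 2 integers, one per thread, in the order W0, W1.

no predecessors for e1 (invoked 1): W1 increments from zero → (0, 1)
no predecessors for e5 (invoked 8): W0 increments from zero → (1, 0)
e2 (invocation 3): componentwise max over VC(e1)=(0, 1), +1 at W1, giving (0, 2)
e3 (invocation 5): componentwise max over VC(e2)=(0, 2), +1 at W1, giving (0, 3)
e4 (invocation 7): componentwise max over VC(e3)=(0, 3), VC(e5)=(1, 0), +1 at W1, giving (1, 4)
e6 (invocation 10): componentwise max over VC(e4)=(1, 4), +1 at W1, giving (1, 5)
target: VC(e6) = (1, 5)

(1, 5)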